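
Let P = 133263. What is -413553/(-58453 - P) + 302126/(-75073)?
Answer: -3839389121/2056099324 ≈ -1.8673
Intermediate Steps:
-413553/(-58453 - P) + 302126/(-75073) = -413553/(-58453 - 1*133263) + 302126/(-75073) = -413553/(-58453 - 133263) + 302126*(-1/75073) = -413553/(-191716) - 302126/75073 = -413553*(-1/191716) - 302126/75073 = 59079/27388 - 302126/75073 = -3839389121/2056099324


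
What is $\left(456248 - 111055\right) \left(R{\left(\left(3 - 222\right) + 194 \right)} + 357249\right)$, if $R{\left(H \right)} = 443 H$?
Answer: $119496841582$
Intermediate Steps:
$\left(456248 - 111055\right) \left(R{\left(\left(3 - 222\right) + 194 \right)} + 357249\right) = \left(456248 - 111055\right) \left(443 \left(\left(3 - 222\right) + 194\right) + 357249\right) = 345193 \left(443 \left(-219 + 194\right) + 357249\right) = 345193 \left(443 \left(-25\right) + 357249\right) = 345193 \left(-11075 + 357249\right) = 345193 \cdot 346174 = 119496841582$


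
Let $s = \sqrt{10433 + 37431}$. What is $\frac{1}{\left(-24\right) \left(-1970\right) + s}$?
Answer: $\frac{5910}{279418817} - \frac{\sqrt{11966}}{1117675268} \approx 2.1053 \cdot 10^{-5}$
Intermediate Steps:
$s = 2 \sqrt{11966}$ ($s = \sqrt{47864} = 2 \sqrt{11966} \approx 218.78$)
$\frac{1}{\left(-24\right) \left(-1970\right) + s} = \frac{1}{\left(-24\right) \left(-1970\right) + 2 \sqrt{11966}} = \frac{1}{47280 + 2 \sqrt{11966}}$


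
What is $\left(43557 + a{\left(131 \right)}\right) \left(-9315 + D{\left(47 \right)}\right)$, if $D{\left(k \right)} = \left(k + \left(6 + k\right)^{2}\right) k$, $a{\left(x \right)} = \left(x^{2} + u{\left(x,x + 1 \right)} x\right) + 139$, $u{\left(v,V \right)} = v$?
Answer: $9745774506$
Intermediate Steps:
$a{\left(x \right)} = 139 + 2 x^{2}$ ($a{\left(x \right)} = \left(x^{2} + x x\right) + 139 = \left(x^{2} + x^{2}\right) + 139 = 2 x^{2} + 139 = 139 + 2 x^{2}$)
$D{\left(k \right)} = k \left(k + \left(6 + k\right)^{2}\right)$
$\left(43557 + a{\left(131 \right)}\right) \left(-9315 + D{\left(47 \right)}\right) = \left(43557 + \left(139 + 2 \cdot 131^{2}\right)\right) \left(-9315 + 47 \left(47 + \left(6 + 47\right)^{2}\right)\right) = \left(43557 + \left(139 + 2 \cdot 17161\right)\right) \left(-9315 + 47 \left(47 + 53^{2}\right)\right) = \left(43557 + \left(139 + 34322\right)\right) \left(-9315 + 47 \left(47 + 2809\right)\right) = \left(43557 + 34461\right) \left(-9315 + 47 \cdot 2856\right) = 78018 \left(-9315 + 134232\right) = 78018 \cdot 124917 = 9745774506$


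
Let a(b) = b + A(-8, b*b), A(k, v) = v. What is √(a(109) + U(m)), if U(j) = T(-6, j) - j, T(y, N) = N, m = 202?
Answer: √11990 ≈ 109.50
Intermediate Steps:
a(b) = b + b² (a(b) = b + b*b = b + b²)
U(j) = 0 (U(j) = j - j = 0)
√(a(109) + U(m)) = √(109*(1 + 109) + 0) = √(109*110 + 0) = √(11990 + 0) = √11990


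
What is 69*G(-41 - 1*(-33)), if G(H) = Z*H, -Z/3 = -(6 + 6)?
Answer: -19872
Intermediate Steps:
Z = 36 (Z = -(-3)*(6 + 6) = -(-3)*12 = -3*(-12) = 36)
G(H) = 36*H
69*G(-41 - 1*(-33)) = 69*(36*(-41 - 1*(-33))) = 69*(36*(-41 + 33)) = 69*(36*(-8)) = 69*(-288) = -19872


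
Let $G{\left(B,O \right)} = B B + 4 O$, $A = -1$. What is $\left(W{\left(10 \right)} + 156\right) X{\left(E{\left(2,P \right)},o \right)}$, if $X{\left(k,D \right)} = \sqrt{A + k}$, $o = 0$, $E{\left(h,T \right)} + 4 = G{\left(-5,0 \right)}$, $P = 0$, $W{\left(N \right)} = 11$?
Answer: $334 \sqrt{5} \approx 746.85$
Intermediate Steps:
$G{\left(B,O \right)} = B^{2} + 4 O$
$E{\left(h,T \right)} = 21$ ($E{\left(h,T \right)} = -4 + \left(\left(-5\right)^{2} + 4 \cdot 0\right) = -4 + \left(25 + 0\right) = -4 + 25 = 21$)
$X{\left(k,D \right)} = \sqrt{-1 + k}$
$\left(W{\left(10 \right)} + 156\right) X{\left(E{\left(2,P \right)},o \right)} = \left(11 + 156\right) \sqrt{-1 + 21} = 167 \sqrt{20} = 167 \cdot 2 \sqrt{5} = 334 \sqrt{5}$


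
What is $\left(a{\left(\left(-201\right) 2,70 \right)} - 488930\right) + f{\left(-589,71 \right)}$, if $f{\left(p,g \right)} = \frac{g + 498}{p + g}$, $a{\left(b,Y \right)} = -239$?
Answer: $- \frac{253390111}{518} \approx -4.8917 \cdot 10^{5}$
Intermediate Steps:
$f{\left(p,g \right)} = \frac{498 + g}{g + p}$
$\left(a{\left(\left(-201\right) 2,70 \right)} - 488930\right) + f{\left(-589,71 \right)} = \left(-239 - 488930\right) + \frac{498 + 71}{71 - 589} = -489169 + \frac{1}{-518} \cdot 569 = -489169 - \frac{569}{518} = - \frac{253390111}{518}$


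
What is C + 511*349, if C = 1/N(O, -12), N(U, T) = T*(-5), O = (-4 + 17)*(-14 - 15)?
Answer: 10700341/60 ≈ 1.7834e+5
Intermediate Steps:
O = -377 (O = 13*(-29) = -377)
N(U, T) = -5*T
C = 1/60 (C = 1/(-5*(-12)) = 1/60 ≈ 0.016667)
C + 511*349 = 1/60 + 511*349 = 1/60 + 178339 = 10700341/60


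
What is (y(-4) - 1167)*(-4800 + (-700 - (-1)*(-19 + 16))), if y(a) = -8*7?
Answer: 6730169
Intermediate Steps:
y(a) = -56
(y(-4) - 1167)*(-4800 + (-700 - (-1)*(-19 + 16))) = (-56 - 1167)*(-4800 + (-700 - (-1)*(-19 + 16))) = -1223*(-4800 + (-700 - (-1)*(-3))) = -1223*(-4800 + (-700 - 1*3)) = -1223*(-4800 + (-700 - 3)) = -1223*(-4800 - 703) = -1223*(-5503) = 6730169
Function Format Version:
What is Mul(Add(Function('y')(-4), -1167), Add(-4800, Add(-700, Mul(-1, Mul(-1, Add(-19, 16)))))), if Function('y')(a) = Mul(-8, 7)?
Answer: 6730169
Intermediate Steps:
Function('y')(a) = -56
Mul(Add(Function('y')(-4), -1167), Add(-4800, Add(-700, Mul(-1, Mul(-1, Add(-19, 16)))))) = Mul(Add(-56, -1167), Add(-4800, Add(-700, Mul(-1, Mul(-1, Add(-19, 16)))))) = Mul(-1223, Add(-4800, Add(-700, Mul(-1, Mul(-1, -3))))) = Mul(-1223, Add(-4800, Add(-700, Mul(-1, 3)))) = Mul(-1223, Add(-4800, Add(-700, -3))) = Mul(-1223, Add(-4800, -703)) = Mul(-1223, -5503) = 6730169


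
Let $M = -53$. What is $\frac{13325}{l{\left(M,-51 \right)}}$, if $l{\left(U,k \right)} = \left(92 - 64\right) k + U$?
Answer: $- \frac{13325}{1481} \approx -8.9973$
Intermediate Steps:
$l{\left(U,k \right)} = U + 28 k$ ($l{\left(U,k \right)} = \left(92 - 64\right) k + U = 28 k + U = U + 28 k$)
$\frac{13325}{l{\left(M,-51 \right)}} = \frac{13325}{-53 + 28 \left(-51\right)} = \frac{13325}{-53 - 1428} = \frac{13325}{-1481} = 13325 \left(- \frac{1}{1481}\right) = - \frac{13325}{1481}$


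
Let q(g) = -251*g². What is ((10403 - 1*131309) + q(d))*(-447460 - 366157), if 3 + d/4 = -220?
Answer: 162587176105690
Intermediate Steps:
d = -892 (d = -12 + 4*(-220) = -12 - 880 = -892)
((10403 - 1*131309) + q(d))*(-447460 - 366157) = ((10403 - 1*131309) - 251*(-892)²)*(-447460 - 366157) = ((10403 - 131309) - 251*795664)*(-813617) = (-120906 - 199711664)*(-813617) = -199832570*(-813617) = 162587176105690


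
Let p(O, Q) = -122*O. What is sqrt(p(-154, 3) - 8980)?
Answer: 4*sqrt(613) ≈ 99.035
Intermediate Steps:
sqrt(p(-154, 3) - 8980) = sqrt(-122*(-154) - 8980) = sqrt(18788 - 8980) = sqrt(9808) = 4*sqrt(613)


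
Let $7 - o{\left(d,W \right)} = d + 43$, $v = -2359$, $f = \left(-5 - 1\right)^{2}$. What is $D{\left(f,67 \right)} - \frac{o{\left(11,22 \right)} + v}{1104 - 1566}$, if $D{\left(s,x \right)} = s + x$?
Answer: $\frac{7530}{77} \approx 97.792$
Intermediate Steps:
$f = 36$ ($f = \left(-6\right)^{2} = 36$)
$o{\left(d,W \right)} = -36 - d$ ($o{\left(d,W \right)} = 7 - \left(d + 43\right) = 7 - \left(43 + d\right) = -36 - d$)
$D{\left(f,67 \right)} - \frac{o{\left(11,22 \right)} + v}{1104 - 1566} = \left(36 + 67\right) - \frac{\left(-36 - 11\right) - 2359}{1104 - 1566} = 103 - \frac{\left(-36 - 11\right) - 2359}{-462} = 103 - \left(-47 - 2359\right) \left(- \frac{1}{462}\right) = 103 - \left(-2406\right) \left(- \frac{1}{462}\right) = 103 - \frac{401}{77} = \frac{7530}{77}$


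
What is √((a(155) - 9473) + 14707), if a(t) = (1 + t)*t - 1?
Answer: √29413 ≈ 171.50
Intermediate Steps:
a(t) = -1 + t*(1 + t) (a(t) = t*(1 + t) - 1 = -1 + t*(1 + t))
√((a(155) - 9473) + 14707) = √(((-1 + 155 + 155²) - 9473) + 14707) = √(((-1 + 155 + 24025) - 9473) + 14707) = √((24179 - 9473) + 14707) = √(14706 + 14707) = √29413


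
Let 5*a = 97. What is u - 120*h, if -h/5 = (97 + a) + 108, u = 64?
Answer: 134704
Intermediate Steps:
a = 97/5 (a = (⅕)*97 = 97/5 ≈ 19.400)
h = -1122 (h = -5*((97 + 97/5) + 108) = -5*(582/5 + 108) = -5*1122/5 = -1122)
u - 120*h = 64 - 120*(-1122) = 64 + 134640 = 134704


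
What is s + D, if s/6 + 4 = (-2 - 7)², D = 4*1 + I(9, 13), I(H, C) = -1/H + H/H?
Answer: 4202/9 ≈ 466.89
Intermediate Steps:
I(H, C) = 1 - 1/H (I(H, C) = -1/H + 1 = 1 - 1/H)
D = 44/9 (D = 4*1 + (-1 + 9)/9 = 4 + (⅑)*8 = 4 + 8/9 = 44/9 ≈ 4.8889)
s = 462 (s = -24 + 6*(-2 - 7)² = -24 + 6*(-9)² = -24 + 6*81 = -24 + 486 = 462)
s + D = 462 + 44/9 = 4202/9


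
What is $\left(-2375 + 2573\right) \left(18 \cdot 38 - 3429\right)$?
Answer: $-543510$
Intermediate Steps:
$\left(-2375 + 2573\right) \left(18 \cdot 38 - 3429\right) = 198 \left(684 - 3429\right) = 198 \left(-2745\right) = -543510$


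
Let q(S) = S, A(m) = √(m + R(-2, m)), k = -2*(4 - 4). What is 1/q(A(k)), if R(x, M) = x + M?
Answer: -I*√2/2 ≈ -0.70711*I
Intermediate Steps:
R(x, M) = M + x
k = 0 (k = -2*0 = 0)
A(m) = √(-2 + 2*m) (A(m) = √(m + (m - 2)) = √(m + (-2 + m)) = √(-2 + 2*m))
1/q(A(k)) = 1/(√(-2 + 2*0)) = 1/(√(-2 + 0)) = 1/(√(-2)) = 1/(I*√2) = -I*√2/2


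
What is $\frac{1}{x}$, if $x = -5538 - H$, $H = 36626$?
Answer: $- \frac{1}{42164} \approx -2.3717 \cdot 10^{-5}$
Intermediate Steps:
$x = -42164$ ($x = -5538 - 36626 = -42164$)
$\frac{1}{x} = \frac{1}{-42164} = - \frac{1}{42164}$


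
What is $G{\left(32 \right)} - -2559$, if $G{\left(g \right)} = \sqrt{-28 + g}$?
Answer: $2561$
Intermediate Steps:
$G{\left(32 \right)} - -2559 = \sqrt{-28 + 32} - -2559 = \sqrt{4} + 2559 = 2 + 2559 = 2561$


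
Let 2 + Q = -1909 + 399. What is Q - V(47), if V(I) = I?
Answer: -1559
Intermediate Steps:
Q = -1512 (Q = -2 + (-1909 + 399) = -2 - 1510 = -1512)
Q - V(47) = -1512 - 1*47 = -1512 - 47 = -1559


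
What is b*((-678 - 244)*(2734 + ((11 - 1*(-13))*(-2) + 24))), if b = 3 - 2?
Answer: -2498620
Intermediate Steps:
b = 1
b*((-678 - 244)*(2734 + ((11 - 1*(-13))*(-2) + 24))) = 1*((-678 - 244)*(2734 + ((11 - 1*(-13))*(-2) + 24))) = 1*(-922*(2734 + ((11 + 13)*(-2) + 24))) = 1*(-922*(2734 + (24*(-2) + 24))) = 1*(-922*(2734 + (-48 + 24))) = 1*(-922*(2734 - 24)) = 1*(-922*2710) = 1*(-2498620) = -2498620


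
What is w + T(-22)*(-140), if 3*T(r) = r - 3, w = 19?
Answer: 3557/3 ≈ 1185.7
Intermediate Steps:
T(r) = -1 + r/3 (T(r) = (r - 3)/3 = (-3 + r)/3 = -1 + r/3)
w + T(-22)*(-140) = 19 + (-1 + (⅓)*(-22))*(-140) = 19 + (-1 - 22/3)*(-140) = 19 - 25/3*(-140) = 19 + 3500/3 = 3557/3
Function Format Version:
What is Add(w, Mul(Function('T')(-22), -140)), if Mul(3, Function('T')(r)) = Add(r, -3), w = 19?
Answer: Rational(3557, 3) ≈ 1185.7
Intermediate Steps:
Function('T')(r) = Add(-1, Mul(Rational(1, 3), r)) (Function('T')(r) = Mul(Rational(1, 3), Add(r, -3)) = Mul(Rational(1, 3), Add(-3, r)) = Add(-1, Mul(Rational(1, 3), r)))
Add(w, Mul(Function('T')(-22), -140)) = Add(19, Mul(Add(-1, Mul(Rational(1, 3), -22)), -140)) = Add(19, Mul(Add(-1, Rational(-22, 3)), -140)) = Add(19, Mul(Rational(-25, 3), -140)) = Add(19, Rational(3500, 3)) = Rational(3557, 3)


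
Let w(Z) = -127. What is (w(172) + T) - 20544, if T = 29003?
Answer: 8332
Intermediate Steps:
(w(172) + T) - 20544 = (-127 + 29003) - 20544 = 28876 - 20544 = 8332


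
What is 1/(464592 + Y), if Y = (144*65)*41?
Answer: 1/848352 ≈ 1.1788e-6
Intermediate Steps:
Y = 383760 (Y = 9360*41 = 383760)
1/(464592 + Y) = 1/(464592 + 383760) = 1/848352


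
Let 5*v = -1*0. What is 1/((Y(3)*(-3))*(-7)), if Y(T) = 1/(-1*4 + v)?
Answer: -4/21 ≈ -0.19048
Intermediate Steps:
v = 0 (v = (-1*0)/5 = (1/5)*0 = 0)
Y(T) = -1/4 (Y(T) = 1/(-1*4 + 0) = 1/(-4 + 0) = 1/(-4) = -1/4)
1/((Y(3)*(-3))*(-7)) = 1/(-1/4*(-3)*(-7)) = 1/((3/4)*(-7)) = 1/(-21/4) = -4/21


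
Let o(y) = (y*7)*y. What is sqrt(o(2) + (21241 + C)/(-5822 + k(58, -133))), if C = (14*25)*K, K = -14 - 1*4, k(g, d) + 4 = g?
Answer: sqrt(211343846)/2884 ≈ 5.0408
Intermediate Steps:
k(g, d) = -4 + g
K = -18 (K = -14 - 4 = -18)
C = -6300 (C = (14*25)*(-18) = 350*(-18) = -6300)
o(y) = 7*y**2 (o(y) = (7*y)*y = 7*y**2)
sqrt(o(2) + (21241 + C)/(-5822 + k(58, -133))) = sqrt(7*2**2 + (21241 - 6300)/(-5822 + (-4 + 58))) = sqrt(7*4 + 14941/(-5822 + 54)) = sqrt(28 + 14941/(-5768)) = sqrt(28 + 14941*(-1/5768)) = sqrt(28 - 14941/5768) = sqrt(146563/5768) = sqrt(211343846)/2884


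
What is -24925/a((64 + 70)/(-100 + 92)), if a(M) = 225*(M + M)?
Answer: 1994/603 ≈ 3.3068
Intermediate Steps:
a(M) = 450*M (a(M) = 225*(2*M) = 450*M)
-24925/a((64 + 70)/(-100 + 92)) = -24925*(-100 + 92)/(450*(64 + 70)) = -24925/(450*(134/(-8))) = -24925/(450*(134*(-1/8))) = -24925/(450*(-67/4)) = -24925/(-15075/2) = -24925*(-2/15075) = 1994/603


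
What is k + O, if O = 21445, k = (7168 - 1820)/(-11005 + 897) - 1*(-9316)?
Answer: 11104530/361 ≈ 30760.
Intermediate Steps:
k = 3362885/361 (k = 5348/(-10108) + 9316 = 5348*(-1/10108) + 9316 = -191/361 + 9316 = 3362885/361 ≈ 9315.5)
k + O = 3362885/361 + 21445 = 11104530/361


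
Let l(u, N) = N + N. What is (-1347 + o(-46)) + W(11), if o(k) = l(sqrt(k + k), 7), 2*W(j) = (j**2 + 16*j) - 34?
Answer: -2403/2 ≈ -1201.5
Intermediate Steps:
l(u, N) = 2*N
W(j) = -17 + j**2/2 + 8*j (W(j) = ((j**2 + 16*j) - 34)/2 = (-34 + j**2 + 16*j)/2 = -17 + j**2/2 + 8*j)
o(k) = 14 (o(k) = 2*7 = 14)
(-1347 + o(-46)) + W(11) = (-1347 + 14) + (-17 + (1/2)*11**2 + 8*11) = -1333 + (-17 + (1/2)*121 + 88) = -1333 + (-17 + 121/2 + 88) = -1333 + 263/2 = -2403/2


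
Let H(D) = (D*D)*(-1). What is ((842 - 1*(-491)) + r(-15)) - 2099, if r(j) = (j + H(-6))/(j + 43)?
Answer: -21499/28 ≈ -767.82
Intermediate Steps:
H(D) = -D² (H(D) = D²*(-1) = -D²)
r(j) = (-36 + j)/(43 + j) (r(j) = (j - 1*(-6)²)/(j + 43) = (j - 1*36)/(43 + j) = (j - 36)/(43 + j) = (-36 + j)/(43 + j))
((842 - 1*(-491)) + r(-15)) - 2099 = ((842 - 1*(-491)) + (-36 - 15)/(43 - 15)) - 2099 = ((842 + 491) - 51/28) - 2099 = (1333 + (1/28)*(-51)) - 2099 = (1333 - 51/28) - 2099 = 37273/28 - 2099 = -21499/28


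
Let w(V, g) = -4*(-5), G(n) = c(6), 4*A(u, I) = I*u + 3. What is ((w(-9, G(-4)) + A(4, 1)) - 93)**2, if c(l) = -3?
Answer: 81225/16 ≈ 5076.6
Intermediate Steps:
A(u, I) = 3/4 + I*u/4 (A(u, I) = (I*u + 3)/4 = (3 + I*u)/4 = 3/4 + I*u/4)
G(n) = -3
w(V, g) = 20
((w(-9, G(-4)) + A(4, 1)) - 93)**2 = ((20 + (3/4 + (1/4)*1*4)) - 93)**2 = ((20 + (3/4 + 1)) - 93)**2 = ((20 + 7/4) - 93)**2 = (87/4 - 93)**2 = (-285/4)**2 = 81225/16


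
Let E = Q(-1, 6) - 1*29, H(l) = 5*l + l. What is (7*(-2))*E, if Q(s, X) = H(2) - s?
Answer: 224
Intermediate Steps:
H(l) = 6*l
Q(s, X) = 12 - s (Q(s, X) = 6*2 - s = 12 - s)
E = -16 (E = (12 - 1*(-1)) - 1*29 = (12 + 1) - 29 = 13 - 29 = -16)
(7*(-2))*E = (7*(-2))*(-16) = -14*(-16) = 224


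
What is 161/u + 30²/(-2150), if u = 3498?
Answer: -56041/150414 ≈ -0.37258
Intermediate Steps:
161/u + 30²/(-2150) = 161/3498 + 30²/(-2150) = 161*(1/3498) + 900*(-1/2150) = 161/3498 - 18/43 = -56041/150414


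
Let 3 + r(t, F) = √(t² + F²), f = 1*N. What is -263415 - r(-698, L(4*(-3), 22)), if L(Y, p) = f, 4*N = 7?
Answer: -263412 - √7795313/4 ≈ -2.6411e+5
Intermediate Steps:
N = 7/4 (N = (¼)*7 = 7/4 ≈ 1.7500)
f = 7/4 (f = 1*(7/4) = 7/4 ≈ 1.7500)
L(Y, p) = 7/4
r(t, F) = -3 + √(F² + t²) (r(t, F) = -3 + √(t² + F²) = -3 + √(F² + t²))
-263415 - r(-698, L(4*(-3), 22)) = -263415 - (-3 + √((7/4)² + (-698)²)) = -263415 - (-3 + √(49/16 + 487204)) = -263415 - (-3 + √(7795313/16)) = -263415 - (-3 + √7795313/4) = -263415 + (3 - √7795313/4) = -263412 - √7795313/4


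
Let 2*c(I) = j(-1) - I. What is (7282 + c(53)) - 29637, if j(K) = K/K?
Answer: -22381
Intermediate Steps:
j(K) = 1
c(I) = 1/2 - I/2 (c(I) = (1 - I)/2 = 1/2 - I/2)
(7282 + c(53)) - 29637 = (7282 + (1/2 - 1/2*53)) - 29637 = (7282 + (1/2 - 53/2)) - 29637 = (7282 - 26) - 29637 = 7256 - 29637 = -22381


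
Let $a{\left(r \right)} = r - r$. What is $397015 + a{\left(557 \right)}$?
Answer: $397015$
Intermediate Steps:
$a{\left(r \right)} = 0$
$397015 + a{\left(557 \right)} = 397015 + 0 = 397015$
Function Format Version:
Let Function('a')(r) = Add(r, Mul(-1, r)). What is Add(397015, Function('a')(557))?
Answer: 397015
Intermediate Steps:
Function('a')(r) = 0
Add(397015, Function('a')(557)) = Add(397015, 0) = 397015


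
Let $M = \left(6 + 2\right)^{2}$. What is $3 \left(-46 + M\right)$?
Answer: $54$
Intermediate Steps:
$M = 64$ ($M = 8^{2} = 64$)
$3 \left(-46 + M\right) = 3 \left(-46 + 64\right) = 3 \cdot 18 = 54$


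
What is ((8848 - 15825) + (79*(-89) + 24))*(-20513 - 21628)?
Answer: 589299744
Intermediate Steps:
((8848 - 15825) + (79*(-89) + 24))*(-20513 - 21628) = (-6977 + (-7031 + 24))*(-42141) = (-6977 - 7007)*(-42141) = -13984*(-42141) = 589299744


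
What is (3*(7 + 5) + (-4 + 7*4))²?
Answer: 3600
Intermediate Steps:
(3*(7 + 5) + (-4 + 7*4))² = (3*12 + (-4 + 28))² = (36 + 24)² = 60² = 3600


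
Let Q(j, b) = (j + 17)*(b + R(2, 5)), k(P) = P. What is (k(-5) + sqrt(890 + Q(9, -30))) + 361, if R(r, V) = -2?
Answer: 356 + sqrt(58) ≈ 363.62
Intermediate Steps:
Q(j, b) = (-2 + b)*(17 + j) (Q(j, b) = (j + 17)*(b - 2) = (17 + j)*(-2 + b) = (-2 + b)*(17 + j))
(k(-5) + sqrt(890 + Q(9, -30))) + 361 = (-5 + sqrt(890 + (-34 - 2*9 + 17*(-30) - 30*9))) + 361 = (-5 + sqrt(890 + (-34 - 18 - 510 - 270))) + 361 = (-5 + sqrt(890 - 832)) + 361 = (-5 + sqrt(58)) + 361 = 356 + sqrt(58)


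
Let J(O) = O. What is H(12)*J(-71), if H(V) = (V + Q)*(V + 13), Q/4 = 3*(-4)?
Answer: 63900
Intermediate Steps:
Q = -48 (Q = 4*(3*(-4)) = 4*(-12) = -48)
H(V) = (-48 + V)*(13 + V) (H(V) = (V - 48)*(V + 13) = (-48 + V)*(13 + V))
H(12)*J(-71) = (-624 + 12² - 35*12)*(-71) = (-624 + 144 - 420)*(-71) = -900*(-71) = 63900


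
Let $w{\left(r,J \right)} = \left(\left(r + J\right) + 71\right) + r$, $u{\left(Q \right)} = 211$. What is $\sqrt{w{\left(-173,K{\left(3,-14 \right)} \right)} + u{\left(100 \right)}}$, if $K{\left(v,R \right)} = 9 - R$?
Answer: $i \sqrt{41} \approx 6.4031 i$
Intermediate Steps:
$w{\left(r,J \right)} = 71 + J + 2 r$ ($w{\left(r,J \right)} = \left(\left(J + r\right) + 71\right) + r = \left(71 + J + r\right) + r = 71 + J + 2 r$)
$\sqrt{w{\left(-173,K{\left(3,-14 \right)} \right)} + u{\left(100 \right)}} = \sqrt{\left(71 + \left(9 - -14\right) + 2 \left(-173\right)\right) + 211} = \sqrt{\left(71 + \left(9 + 14\right) - 346\right) + 211} = \sqrt{\left(71 + 23 - 346\right) + 211} = \sqrt{-252 + 211} = \sqrt{-41} = i \sqrt{41}$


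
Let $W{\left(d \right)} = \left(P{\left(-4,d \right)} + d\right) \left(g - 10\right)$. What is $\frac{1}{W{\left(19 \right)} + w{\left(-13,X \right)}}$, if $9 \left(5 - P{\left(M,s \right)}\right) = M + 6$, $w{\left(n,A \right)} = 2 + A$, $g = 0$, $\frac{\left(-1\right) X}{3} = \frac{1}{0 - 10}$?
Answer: $- \frac{90}{21193} \approx -0.0042467$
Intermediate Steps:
$X = \frac{3}{10}$ ($X = - \frac{3}{0 - 10} = - \frac{3}{-10} = \left(-3\right) \left(- \frac{1}{10}\right) = \frac{3}{10} \approx 0.3$)
$P{\left(M,s \right)} = \frac{13}{3} - \frac{M}{9}$ ($P{\left(M,s \right)} = 5 - \frac{M + 6}{9} = 5 - \frac{6 + M}{9} = 5 - \left(\frac{2}{3} + \frac{M}{9}\right) = \frac{13}{3} - \frac{M}{9}$)
$W{\left(d \right)} = - \frac{430}{9} - 10 d$ ($W{\left(d \right)} = \left(\left(\frac{13}{3} - - \frac{4}{9}\right) + d\right) \left(0 - 10\right) = \left(\left(\frac{13}{3} + \frac{4}{9}\right) + d\right) \left(-10\right) = \left(\frac{43}{9} + d\right) \left(-10\right) = - \frac{430}{9} - 10 d$)
$\frac{1}{W{\left(19 \right)} + w{\left(-13,X \right)}} = \frac{1}{\left(- \frac{430}{9} - 190\right) + \left(2 + \frac{3}{10}\right)} = \frac{1}{\left(- \frac{430}{9} - 190\right) + \frac{23}{10}} = \frac{1}{- \frac{2140}{9} + \frac{23}{10}} = \frac{1}{- \frac{21193}{90}} = - \frac{90}{21193}$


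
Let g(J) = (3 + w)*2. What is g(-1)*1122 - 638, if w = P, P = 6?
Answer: 19558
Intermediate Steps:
w = 6
g(J) = 18 (g(J) = (3 + 6)*2 = 9*2 = 18)
g(-1)*1122 - 638 = 18*1122 - 638 = 20196 - 638 = 19558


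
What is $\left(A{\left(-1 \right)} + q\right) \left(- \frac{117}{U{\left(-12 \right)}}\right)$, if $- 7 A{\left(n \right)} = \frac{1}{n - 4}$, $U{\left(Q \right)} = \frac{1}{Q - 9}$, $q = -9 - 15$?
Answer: $- \frac{294489}{5} \approx -58898.0$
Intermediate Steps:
$q = -24$ ($q = -9 - 15 = -24$)
$U{\left(Q \right)} = \frac{1}{-9 + Q}$
$A{\left(n \right)} = - \frac{1}{7 \left(-4 + n\right)}$ ($A{\left(n \right)} = - \frac{1}{7 \left(n - 4\right)} = - \frac{1}{7 \left(-4 + n\right)}$)
$\left(A{\left(-1 \right)} + q\right) \left(- \frac{117}{U{\left(-12 \right)}}\right) = \left(- \frac{1}{-28 + 7 \left(-1\right)} - 24\right) \left(- \frac{117}{\frac{1}{-9 - 12}}\right) = \left(- \frac{1}{-28 - 7} - 24\right) \left(- \frac{117}{\frac{1}{-21}}\right) = \left(- \frac{1}{-35} - 24\right) \left(- \frac{117}{- \frac{1}{21}}\right) = \left(\left(-1\right) \left(- \frac{1}{35}\right) - 24\right) \left(\left(-117\right) \left(-21\right)\right) = \left(\frac{1}{35} - 24\right) 2457 = \left(- \frac{839}{35}\right) 2457 = - \frac{294489}{5}$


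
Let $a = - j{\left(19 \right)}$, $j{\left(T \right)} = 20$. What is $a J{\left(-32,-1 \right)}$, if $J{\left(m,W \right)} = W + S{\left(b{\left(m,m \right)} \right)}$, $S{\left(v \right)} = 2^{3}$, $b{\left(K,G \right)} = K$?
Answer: $-140$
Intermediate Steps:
$S{\left(v \right)} = 8$
$J{\left(m,W \right)} = 8 + W$ ($J{\left(m,W \right)} = W + 8 = 8 + W$)
$a = -20$ ($a = \left(-1\right) 20 = -20$)
$a J{\left(-32,-1 \right)} = - 20 \left(8 - 1\right) = \left(-20\right) 7 = -140$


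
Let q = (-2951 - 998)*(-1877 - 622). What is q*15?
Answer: 148028265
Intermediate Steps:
q = 9868551 (q = -3949*(-2499) = 9868551)
q*15 = 9868551*15 = 148028265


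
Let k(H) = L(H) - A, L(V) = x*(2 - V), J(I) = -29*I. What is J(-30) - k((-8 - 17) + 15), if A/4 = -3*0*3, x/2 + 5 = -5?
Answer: 1110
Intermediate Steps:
x = -20 (x = -10 + 2*(-5) = -10 - 10 = -20)
A = 0 (A = 4*(-3*0*3) = 4*(0*3) = 4*0 = 0)
L(V) = -40 + 20*V (L(V) = -20*(2 - V) = -40 + 20*V)
k(H) = -40 + 20*H (k(H) = (-40 + 20*H) - 1*0 = (-40 + 20*H) + 0 = -40 + 20*H)
J(-30) - k((-8 - 17) + 15) = -29*(-30) - (-40 + 20*((-8 - 17) + 15)) = 870 - (-40 + 20*(-25 + 15)) = 870 - (-40 + 20*(-10)) = 870 - (-40 - 200) = 870 - 1*(-240) = 870 + 240 = 1110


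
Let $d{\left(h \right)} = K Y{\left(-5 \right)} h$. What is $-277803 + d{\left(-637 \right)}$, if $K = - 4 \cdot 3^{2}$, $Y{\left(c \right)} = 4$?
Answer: $-186075$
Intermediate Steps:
$K = -36$ ($K = \left(-4\right) 9 = -36$)
$d{\left(h \right)} = - 144 h$ ($d{\left(h \right)} = \left(-36\right) 4 h = - 144 h$)
$-277803 + d{\left(-637 \right)} = -277803 - -91728 = -277803 + 91728 = -186075$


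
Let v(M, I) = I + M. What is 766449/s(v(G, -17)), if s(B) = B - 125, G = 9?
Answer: -766449/133 ≈ -5762.8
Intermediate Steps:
s(B) = -125 + B
766449/s(v(G, -17)) = 766449/(-125 + (-17 + 9)) = 766449/(-125 - 8) = 766449/(-133) = 766449*(-1/133) = -766449/133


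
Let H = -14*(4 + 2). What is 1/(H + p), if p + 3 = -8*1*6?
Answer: -1/135 ≈ -0.0074074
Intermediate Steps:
p = -51 (p = -3 - 8*1*6 = -3 - 8*6 = -3 - 48 = -51)
H = -84 (H = -14*6 = -84)
1/(H + p) = 1/(-84 - 51) = 1/(-135) = -1/135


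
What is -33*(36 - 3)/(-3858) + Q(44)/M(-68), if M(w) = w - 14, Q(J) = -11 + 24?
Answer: 3262/26363 ≈ 0.12373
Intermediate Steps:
Q(J) = 13
M(w) = -14 + w
-33*(36 - 3)/(-3858) + Q(44)/M(-68) = -33*(36 - 3)/(-3858) + 13/(-14 - 68) = -33*33*(-1/3858) + 13/(-82) = -1089*(-1/3858) + 13*(-1/82) = 363/1286 - 13/82 = 3262/26363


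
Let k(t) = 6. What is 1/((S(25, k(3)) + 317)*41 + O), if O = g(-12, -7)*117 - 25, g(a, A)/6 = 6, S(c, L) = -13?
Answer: 1/16651 ≈ 6.0056e-5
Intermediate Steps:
g(a, A) = 36 (g(a, A) = 6*6 = 36)
O = 4187 (O = 36*117 - 25 = 4212 - 25 = 4187)
1/((S(25, k(3)) + 317)*41 + O) = 1/((-13 + 317)*41 + 4187) = 1/(304*41 + 4187) = 1/(12464 + 4187) = 1/16651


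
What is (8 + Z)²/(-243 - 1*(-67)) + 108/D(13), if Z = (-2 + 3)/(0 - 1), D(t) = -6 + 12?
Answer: 3119/176 ≈ 17.722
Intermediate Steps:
D(t) = 6
Z = -1 (Z = 1/(-1) = 1*(-1) = -1)
(8 + Z)²/(-243 - 1*(-67)) + 108/D(13) = (8 - 1)²/(-243 - 1*(-67)) + 108/6 = 7²/(-243 + 67) + 108*(⅙) = 49/(-176) + 18 = 49*(-1/176) + 18 = -49/176 + 18 = 3119/176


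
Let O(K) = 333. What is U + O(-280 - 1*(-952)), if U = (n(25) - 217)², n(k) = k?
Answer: 37197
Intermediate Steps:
U = 36864 (U = (25 - 217)² = (-192)² = 36864)
U + O(-280 - 1*(-952)) = 36864 + 333 = 37197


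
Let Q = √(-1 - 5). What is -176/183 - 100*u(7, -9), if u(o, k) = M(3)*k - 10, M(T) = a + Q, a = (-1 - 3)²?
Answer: 2818024/183 + 900*I*√6 ≈ 15399.0 + 2204.5*I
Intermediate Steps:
a = 16 (a = (-4)² = 16)
Q = I*√6 (Q = √(-6) = I*√6 ≈ 2.4495*I)
M(T) = 16 + I*√6
u(o, k) = -10 + k*(16 + I*√6) (u(o, k) = (16 + I*√6)*k - 10 = k*(16 + I*√6) - 10 = -10 + k*(16 + I*√6))
-176/183 - 100*u(7, -9) = -176/183 - 100*(-10 - 9*(16 + I*√6)) = -176*1/183 - 100*(-10 + (-144 - 9*I*√6)) = -176/183 - 100*(-154 - 9*I*√6) = -176/183 + (15400 + 900*I*√6) = 2818024/183 + 900*I*√6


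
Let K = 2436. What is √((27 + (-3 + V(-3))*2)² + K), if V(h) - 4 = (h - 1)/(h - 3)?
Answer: √30205/3 ≈ 57.932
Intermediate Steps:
V(h) = 4 + (-1 + h)/(-3 + h) (V(h) = 4 + (h - 1)/(h - 3) = 4 + (-1 + h)/(-3 + h))
√((27 + (-3 + V(-3))*2)² + K) = √((27 + (-3 + (-13 + 5*(-3))/(-3 - 3))*2)² + 2436) = √((27 + (-3 + (-13 - 15)/(-6))*2)² + 2436) = √((27 + (-3 - ⅙*(-28))*2)² + 2436) = √((27 + (-3 + 14/3)*2)² + 2436) = √((27 + (5/3)*2)² + 2436) = √((27 + 10/3)² + 2436) = √((91/3)² + 2436) = √(8281/9 + 2436) = √(30205/9) = √30205/3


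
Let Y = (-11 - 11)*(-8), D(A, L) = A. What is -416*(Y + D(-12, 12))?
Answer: -68224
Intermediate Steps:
Y = 176 (Y = -22*(-8) = 176)
-416*(Y + D(-12, 12)) = -416*(176 - 12) = -416*164 = -68224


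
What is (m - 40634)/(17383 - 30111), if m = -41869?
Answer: 82503/12728 ≈ 6.4820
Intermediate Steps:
(m - 40634)/(17383 - 30111) = (-41869 - 40634)/(17383 - 30111) = -82503/(-12728) = -82503*(-1/12728) = 82503/12728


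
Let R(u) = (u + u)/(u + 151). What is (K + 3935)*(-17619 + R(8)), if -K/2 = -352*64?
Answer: -137243632355/159 ≈ -8.6317e+8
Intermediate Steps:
K = 45056 (K = -(-704)*64 = -2*(-22528) = 45056)
R(u) = 2*u/(151 + u) (R(u) = (2*u)/(151 + u) = 2*u/(151 + u))
(K + 3935)*(-17619 + R(8)) = (45056 + 3935)*(-17619 + 2*8/(151 + 8)) = 48991*(-17619 + 2*8/159) = 48991*(-17619 + 2*8*(1/159)) = 48991*(-17619 + 16/159) = 48991*(-2801405/159) = -137243632355/159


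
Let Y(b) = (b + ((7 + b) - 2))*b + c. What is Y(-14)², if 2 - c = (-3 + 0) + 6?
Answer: 103041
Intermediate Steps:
c = -1 (c = 2 - ((-3 + 0) + 6) = 2 - (-3 + 6) = 2 - 1*3 = 2 - 3 = -1)
Y(b) = -1 + b*(5 + 2*b) (Y(b) = (b + ((7 + b) - 2))*b - 1 = (b + (5 + b))*b - 1 = (5 + 2*b)*b - 1 = b*(5 + 2*b) - 1 = -1 + b*(5 + 2*b))
Y(-14)² = (-1 + 2*(-14)² + 5*(-14))² = (-1 + 2*196 - 70)² = (-1 + 392 - 70)² = 321² = 103041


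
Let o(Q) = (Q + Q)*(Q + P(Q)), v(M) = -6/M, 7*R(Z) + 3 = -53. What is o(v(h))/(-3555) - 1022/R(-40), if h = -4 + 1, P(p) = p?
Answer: 1816541/14220 ≈ 127.75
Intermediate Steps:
R(Z) = -8 (R(Z) = -3/7 + (⅐)*(-53) = -3/7 - 53/7 = -8)
h = -3
o(Q) = 4*Q² (o(Q) = (Q + Q)*(Q + Q) = (2*Q)*(2*Q) = 4*Q²)
o(v(h))/(-3555) - 1022/R(-40) = (4*(-6/(-3))²)/(-3555) - 1022/(-8) = (4*(-6*(-⅓))²)*(-1/3555) - 1022*(-⅛) = (4*2²)*(-1/3555) + 511/4 = (4*4)*(-1/3555) + 511/4 = 16*(-1/3555) + 511/4 = -16/3555 + 511/4 = 1816541/14220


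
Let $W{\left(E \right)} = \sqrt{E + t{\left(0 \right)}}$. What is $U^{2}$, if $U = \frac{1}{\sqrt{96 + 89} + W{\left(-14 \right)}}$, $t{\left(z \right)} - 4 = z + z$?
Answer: $\frac{7}{1521} - \frac{2 i \sqrt{74}}{7605} \approx 0.0046022 - 0.0022623 i$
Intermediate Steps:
$t{\left(z \right)} = 4 + 2 z$ ($t{\left(z \right)} = 4 + \left(z + z\right) = 4 + 2 z$)
$W{\left(E \right)} = \sqrt{4 + E}$ ($W{\left(E \right)} = \sqrt{E + \left(4 + 2 \cdot 0\right)} = \sqrt{E + \left(4 + 0\right)} = \sqrt{E + 4} = \sqrt{4 + E}$)
$U = \frac{1}{\sqrt{185} + i \sqrt{10}}$ ($U = \frac{1}{\sqrt{96 + 89} + \sqrt{4 - 14}} = \frac{1}{\sqrt{185} + \sqrt{-10}} = \frac{1}{\sqrt{185} + i \sqrt{10}} \approx 0.069751 - 0.016217 i$)
$U^{2} = \left(\frac{\sqrt{185}}{195} - \frac{i \sqrt{10}}{195}\right)^{2}$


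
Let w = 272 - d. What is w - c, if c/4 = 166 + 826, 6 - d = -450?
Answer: -4152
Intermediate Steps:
d = 456 (d = 6 - 1*(-450) = 6 + 450 = 456)
c = 3968 (c = 4*(166 + 826) = 4*992 = 3968)
w = -184 (w = 272 - 1*456 = 272 - 456 = -184)
w - c = -184 - 1*3968 = -184 - 3968 = -4152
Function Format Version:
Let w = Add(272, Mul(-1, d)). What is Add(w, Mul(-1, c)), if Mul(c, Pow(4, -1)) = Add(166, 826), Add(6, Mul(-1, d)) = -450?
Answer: -4152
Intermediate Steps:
d = 456 (d = Add(6, Mul(-1, -450)) = Add(6, 450) = 456)
c = 3968 (c = Mul(4, Add(166, 826)) = Mul(4, 992) = 3968)
w = -184 (w = Add(272, Mul(-1, 456)) = Add(272, -456) = -184)
Add(w, Mul(-1, c)) = Add(-184, Mul(-1, 3968)) = Add(-184, -3968) = -4152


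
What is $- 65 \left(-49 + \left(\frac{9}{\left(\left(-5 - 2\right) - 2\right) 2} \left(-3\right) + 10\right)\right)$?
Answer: $\frac{4875}{2} \approx 2437.5$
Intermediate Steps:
$- 65 \left(-49 + \left(\frac{9}{\left(\left(-5 - 2\right) - 2\right) 2} \left(-3\right) + 10\right)\right) = - 65 \left(-49 + \left(\frac{9}{\left(-7 - 2\right) 2} \left(-3\right) + 10\right)\right) = - 65 \left(-49 + \left(\frac{9}{\left(-9\right) 2} \left(-3\right) + 10\right)\right) = - 65 \left(-49 + \left(\frac{9}{-18} \left(-3\right) + 10\right)\right) = - 65 \left(-49 + \left(9 \left(- \frac{1}{18}\right) \left(-3\right) + 10\right)\right) = - 65 \left(-49 + \left(\left(- \frac{1}{2}\right) \left(-3\right) + 10\right)\right) = - 65 \left(-49 + \left(\frac{3}{2} + 10\right)\right) = - 65 \left(-49 + \frac{23}{2}\right) = \left(-65\right) \left(- \frac{75}{2}\right) = \frac{4875}{2}$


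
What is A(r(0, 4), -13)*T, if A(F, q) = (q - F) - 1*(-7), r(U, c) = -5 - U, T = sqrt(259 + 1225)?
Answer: -2*sqrt(371) ≈ -38.523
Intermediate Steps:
T = 2*sqrt(371) (T = sqrt(1484) = 2*sqrt(371) ≈ 38.523)
A(F, q) = 7 + q - F (A(F, q) = (q - F) + 7 = 7 + q - F)
A(r(0, 4), -13)*T = (7 - 13 - (-5 - 1*0))*(2*sqrt(371)) = (7 - 13 - (-5 + 0))*(2*sqrt(371)) = (7 - 13 - 1*(-5))*(2*sqrt(371)) = (7 - 13 + 5)*(2*sqrt(371)) = -2*sqrt(371)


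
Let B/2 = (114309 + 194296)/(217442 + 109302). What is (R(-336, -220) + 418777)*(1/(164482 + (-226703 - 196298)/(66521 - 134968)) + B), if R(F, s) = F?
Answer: 2812141421368983707/3557756295780 ≈ 7.9043e+5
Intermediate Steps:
B = 28055/14852 (B = 2*((114309 + 194296)/(217442 + 109302)) = 2*(308605/326744) = 2*(308605*(1/326744)) = 2*(28055/29704) = 28055/14852 ≈ 1.8890)
(R(-336, -220) + 418777)*(1/(164482 + (-226703 - 196298)/(66521 - 134968)) + B) = (-336 + 418777)*(1/(164482 + (-226703 - 196298)/(66521 - 134968)) + 28055/14852) = 418441*(1/(164482 - 423001/(-68447)) + 28055/14852) = 418441*(1/(164482 - 423001*(-1/68447)) + 28055/14852) = 418441*(1/(164482 + 423001/68447) + 28055/14852) = 418441*(1/(11258722455/68447) + 28055/14852) = 418441*(68447/11258722455 + 28055/14852) = 418441*(315864475049869/167214545901660) = 2812141421368983707/3557756295780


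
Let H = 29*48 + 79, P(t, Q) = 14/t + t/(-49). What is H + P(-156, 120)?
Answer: 5633987/3822 ≈ 1474.1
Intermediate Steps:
P(t, Q) = 14/t - t/49 (P(t, Q) = 14/t + t*(-1/49) = 14/t - t/49)
H = 1471 (H = 1392 + 79 = 1471)
H + P(-156, 120) = 1471 + (14/(-156) - 1/49*(-156)) = 1471 + (14*(-1/156) + 156/49) = 1471 + (-7/78 + 156/49) = 1471 + 11825/3822 = 5633987/3822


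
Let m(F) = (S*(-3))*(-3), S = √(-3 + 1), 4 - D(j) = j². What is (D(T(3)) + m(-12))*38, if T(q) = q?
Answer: -190 + 342*I*√2 ≈ -190.0 + 483.66*I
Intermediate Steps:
D(j) = 4 - j²
S = I*√2 (S = √(-2) = I*√2 ≈ 1.4142*I)
m(F) = 9*I*√2 (m(F) = ((I*√2)*(-3))*(-3) = -3*I*√2*(-3) = 9*I*√2)
(D(T(3)) + m(-12))*38 = ((4 - 1*3²) + 9*I*√2)*38 = ((4 - 1*9) + 9*I*√2)*38 = ((4 - 9) + 9*I*√2)*38 = (-5 + 9*I*√2)*38 = -190 + 342*I*√2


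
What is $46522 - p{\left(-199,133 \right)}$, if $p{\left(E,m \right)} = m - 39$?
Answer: $46428$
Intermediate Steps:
$p{\left(E,m \right)} = -39 + m$ ($p{\left(E,m \right)} = m - 39 = -39 + m$)
$46522 - p{\left(-199,133 \right)} = 46522 - \left(-39 + 133\right) = 46522 - 94 = 46428$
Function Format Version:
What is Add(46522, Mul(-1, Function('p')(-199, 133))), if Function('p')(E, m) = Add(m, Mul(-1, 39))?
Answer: 46428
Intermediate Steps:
Function('p')(E, m) = Add(-39, m) (Function('p')(E, m) = Add(m, -39) = Add(-39, m))
Add(46522, Mul(-1, Function('p')(-199, 133))) = Add(46522, Mul(-1, Add(-39, 133))) = Add(46522, Mul(-1, 94)) = Add(46522, -94) = 46428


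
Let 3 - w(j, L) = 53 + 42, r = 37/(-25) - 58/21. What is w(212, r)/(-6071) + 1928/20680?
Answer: 1700931/15693535 ≈ 0.10838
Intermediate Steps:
r = -2227/525 (r = 37*(-1/25) - 58*1/21 = -37/25 - 58/21 = -2227/525 ≈ -4.2419)
w(j, L) = -92 (w(j, L) = 3 - (53 + 42) = 3 - 1*95 = 3 - 95 = -92)
w(212, r)/(-6071) + 1928/20680 = -92/(-6071) + 1928/20680 = -92*(-1/6071) + 1928*(1/20680) = 92/6071 + 241/2585 = 1700931/15693535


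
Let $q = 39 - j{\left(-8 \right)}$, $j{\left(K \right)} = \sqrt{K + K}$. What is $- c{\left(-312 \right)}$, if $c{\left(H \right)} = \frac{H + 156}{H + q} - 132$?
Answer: $\frac{9797352}{74545} + \frac{624 i}{74545} \approx 131.43 + 0.0083708 i$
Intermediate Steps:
$j{\left(K \right)} = \sqrt{2} \sqrt{K}$ ($j{\left(K \right)} = \sqrt{2 K} = \sqrt{2} \sqrt{K}$)
$q = 39 - 4 i$ ($q = 39 - \sqrt{2} \sqrt{-8} = 39 - \sqrt{2} \cdot 2 i \sqrt{2} = 39 - 4 i \approx 39.0 - 4.0 i$)
$c{\left(H \right)} = -132 + \frac{156 + H}{39 + H - 4 i}$ ($c{\left(H \right)} = \frac{H + 156}{H + \left(39 - 4 i\right)} - 132 = \frac{156 + H}{39 + H - 4 i} - 132 = -132 + \frac{156 + H}{39 + H - 4 i}$)
$- c{\left(-312 \right)} = - \frac{-4992 - -40872 + 528 i}{39 - 312 - 4 i} = - \frac{-4992 + 40872 + 528 i}{-273 - 4 i} = - \frac{-273 + 4 i}{74545} \left(35880 + 528 i\right) = - \frac{\left(-273 + 4 i\right) \left(35880 + 528 i\right)}{74545}$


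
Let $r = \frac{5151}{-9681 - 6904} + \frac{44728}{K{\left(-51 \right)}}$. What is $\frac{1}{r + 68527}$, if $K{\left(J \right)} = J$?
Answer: $\frac{845835}{57220458464} \approx 1.4782 \cdot 10^{-5}$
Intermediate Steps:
$r = - \frac{742076581}{845835}$ ($r = \frac{5151}{-9681 - 6904} + \frac{44728}{-51} = \frac{5151}{-9681 - 6904} + 44728 \left(- \frac{1}{51}\right) = \frac{5151}{-16585} - \frac{44728}{51} = 5151 \left(- \frac{1}{16585}\right) - \frac{44728}{51} = - \frac{5151}{16585} - \frac{44728}{51} = - \frac{742076581}{845835} \approx -877.33$)
$\frac{1}{r + 68527} = \frac{1}{- \frac{742076581}{845835} + 68527} = \frac{1}{\frac{57220458464}{845835}} = \frac{845835}{57220458464}$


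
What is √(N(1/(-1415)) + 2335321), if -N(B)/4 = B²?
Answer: 3*√519537565469/1415 ≈ 1528.2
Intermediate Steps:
N(B) = -4*B²
√(N(1/(-1415)) + 2335321) = √(-4*(1/(-1415))² + 2335321) = √(-4*(-1/1415)² + 2335321) = √(-4*1/2002225 + 2335321) = √(-4/2002225 + 2335321) = √(4675838089221/2002225) = 3*√519537565469/1415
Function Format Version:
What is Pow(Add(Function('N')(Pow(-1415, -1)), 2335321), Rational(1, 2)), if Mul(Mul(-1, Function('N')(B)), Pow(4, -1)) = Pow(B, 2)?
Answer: Mul(Rational(3, 1415), Pow(519537565469, Rational(1, 2))) ≈ 1528.2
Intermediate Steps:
Function('N')(B) = Mul(-4, Pow(B, 2))
Pow(Add(Function('N')(Pow(-1415, -1)), 2335321), Rational(1, 2)) = Pow(Add(Mul(-4, Pow(Pow(-1415, -1), 2)), 2335321), Rational(1, 2)) = Pow(Add(Mul(-4, Pow(Rational(-1, 1415), 2)), 2335321), Rational(1, 2)) = Pow(Add(Mul(-4, Rational(1, 2002225)), 2335321), Rational(1, 2)) = Pow(Add(Rational(-4, 2002225), 2335321), Rational(1, 2)) = Pow(Rational(4675838089221, 2002225), Rational(1, 2)) = Mul(Rational(3, 1415), Pow(519537565469, Rational(1, 2)))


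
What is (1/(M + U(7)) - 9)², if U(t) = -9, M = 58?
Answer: 193600/2401 ≈ 80.633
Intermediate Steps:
(1/(M + U(7)) - 9)² = (1/(58 - 9) - 9)² = (1/49 - 9)² = (-440/49)² = 193600/2401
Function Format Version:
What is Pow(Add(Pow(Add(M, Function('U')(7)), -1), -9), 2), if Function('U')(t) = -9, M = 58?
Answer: Rational(193600, 2401) ≈ 80.633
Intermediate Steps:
Pow(Add(Pow(Add(M, Function('U')(7)), -1), -9), 2) = Pow(Add(Pow(Add(58, -9), -1), -9), 2) = Pow(Add(Pow(49, -1), -9), 2) = Pow(Add(Rational(1, 49), -9), 2) = Pow(Rational(-440, 49), 2) = Rational(193600, 2401)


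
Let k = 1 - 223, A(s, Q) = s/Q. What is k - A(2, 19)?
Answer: -4220/19 ≈ -222.11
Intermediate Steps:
k = -222
k - A(2, 19) = -222 - 2/19 = -4220/19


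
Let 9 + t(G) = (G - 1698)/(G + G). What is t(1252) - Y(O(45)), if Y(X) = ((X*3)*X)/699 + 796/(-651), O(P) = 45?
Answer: -3161263717/189907116 ≈ -16.646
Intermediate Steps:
t(G) = -9 + (-1698 + G)/(2*G) (t(G) = -9 + (G - 1698)/(G + G) = -9 + (-1698 + G)/((2*G)) = -9 + (-1698 + G)*(1/(2*G)) = -9 + (-1698 + G)/(2*G))
Y(X) = -796/651 + X**2/233 (Y(X) = ((3*X)*X)*(1/699) + 796*(-1/651) = (3*X**2)*(1/699) - 796/651 = X**2/233 - 796/651 = -796/651 + X**2/233)
t(1252) - Y(O(45)) = (-17/2 - 849/1252) - (-796/651 + (1/233)*45**2) = (-17/2 - 849*1/1252) - (-796/651 + (1/233)*2025) = (-17/2 - 849/1252) - (-796/651 + 2025/233) = -11491/1252 - 1*1132807/151683 = -11491/1252 - 1132807/151683 = -3161263717/189907116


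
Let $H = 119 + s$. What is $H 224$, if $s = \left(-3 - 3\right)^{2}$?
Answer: $34720$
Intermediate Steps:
$s = 36$ ($s = \left(-6\right)^{2} = 36$)
$H = 155$ ($H = 119 + 36 = 155$)
$H 224 = 155 \cdot 224 = 34720$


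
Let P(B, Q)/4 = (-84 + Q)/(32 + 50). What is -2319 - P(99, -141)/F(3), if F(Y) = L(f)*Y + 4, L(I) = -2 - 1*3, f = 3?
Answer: -1046319/451 ≈ -2320.0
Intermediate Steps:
L(I) = -5 (L(I) = -2 - 3 = -5)
F(Y) = 4 - 5*Y (F(Y) = -5*Y + 4 = 4 - 5*Y)
P(B, Q) = -168/41 + 2*Q/41 (P(B, Q) = 4*((-84 + Q)/(32 + 50)) = 4*((-84 + Q)/82) = 4*((-84 + Q)*(1/82)) = 4*(-42/41 + Q/82) = -168/41 + 2*Q/41)
-2319 - P(99, -141)/F(3) = -2319 - (-168/41 + (2/41)*(-141))/(4 - 5*3) = -2319 - (-168/41 - 282/41)/(4 - 15) = -2319 - (-450)/(41*(-11)) = -2319 - (-450)*(-1)/(41*11) = -2319 - 1*450/451 = -2319 - 450/451 = -1046319/451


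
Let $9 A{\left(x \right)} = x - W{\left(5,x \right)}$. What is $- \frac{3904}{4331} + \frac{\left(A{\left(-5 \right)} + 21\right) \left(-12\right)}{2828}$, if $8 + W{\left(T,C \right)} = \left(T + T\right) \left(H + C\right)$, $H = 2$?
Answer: $- \frac{50502}{50197} \approx -1.0061$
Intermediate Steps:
$W{\left(T,C \right)} = -8 + 2 T \left(2 + C\right)$ ($W{\left(T,C \right)} = -8 + \left(T + T\right) \left(2 + C\right) = -8 + 2 T \left(2 + C\right)$)
$A{\left(x \right)} = - \frac{4}{3} - x$ ($A{\left(x \right)} = \frac{x - \left(-8 + 4 \cdot 5 + 2 x 5\right)}{9} = \frac{x - \left(-8 + 20 + 10 x\right)}{9} = \frac{x - \left(12 + 10 x\right)}{9} = \frac{-12 - 9 x}{9} = - \frac{4}{3} - x$)
$- \frac{3904}{4331} + \frac{\left(A{\left(-5 \right)} + 21\right) \left(-12\right)}{2828} = - \frac{3904}{4331} + \frac{\left(\left(- \frac{4}{3} - -5\right) + 21\right) \left(-12\right)}{2828} = \left(-3904\right) \frac{1}{4331} + \left(\left(- \frac{4}{3} + 5\right) + 21\right) \left(-12\right) \frac{1}{2828} = - \frac{64}{71} + \left(\frac{11}{3} + 21\right) \left(-12\right) \frac{1}{2828} = - \frac{64}{71} + \frac{74}{3} \left(-12\right) \frac{1}{2828} = - \frac{64}{71} - \frac{74}{707} = - \frac{50502}{50197}$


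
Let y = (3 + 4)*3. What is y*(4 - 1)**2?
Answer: 189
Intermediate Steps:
y = 21 (y = 7*3 = 21)
y*(4 - 1)**2 = 21*(4 - 1)**2 = 21*3**2 = 21*9 = 189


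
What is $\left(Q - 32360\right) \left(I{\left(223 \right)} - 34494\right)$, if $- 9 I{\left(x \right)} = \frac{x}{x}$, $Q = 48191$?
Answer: $-546076273$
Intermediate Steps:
$I{\left(x \right)} = - \frac{1}{9}$ ($I{\left(x \right)} = - \frac{x \frac{1}{x}}{9} = \left(- \frac{1}{9}\right) 1 = - \frac{1}{9}$)
$\left(Q - 32360\right) \left(I{\left(223 \right)} - 34494\right) = \left(48191 - 32360\right) \left(- \frac{1}{9} - 34494\right) = 15831 \left(- \frac{310447}{9}\right) = -546076273$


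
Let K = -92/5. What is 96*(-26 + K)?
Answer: -21312/5 ≈ -4262.4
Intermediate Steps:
K = -92/5 (K = -92*1/5 = -92/5 ≈ -18.400)
96*(-26 + K) = 96*(-26 - 92/5) = 96*(-222/5) = -21312/5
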